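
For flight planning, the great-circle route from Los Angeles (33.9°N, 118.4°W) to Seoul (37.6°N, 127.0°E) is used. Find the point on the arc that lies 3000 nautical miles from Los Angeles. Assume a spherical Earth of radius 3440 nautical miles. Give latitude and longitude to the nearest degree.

The haversine formula gives a central angle δ ≈ 1.504 rad (86.2°) between the endpoints. The total great-circle distance is δ·R ≈ 1.504 × 3440 ≈ 5174 nmi, so the target fraction is f = 3000/5174 ≈ 0.580.
Interpolate at f ≈ 0.580 with slerp weights a = sin((1−f)δ)/sin δ ≈ 0.592, b = sin(fδ)/sin δ ≈ 0.767.
p = a·p₁ + b·p₂ ≈ (-0.600, 0.053, 0.798); φ = arcsin(p_z) ≈ 52.99°, λ = atan2(p_y, p_x) ≈ 174.93°.

≈ 53°N, 175°E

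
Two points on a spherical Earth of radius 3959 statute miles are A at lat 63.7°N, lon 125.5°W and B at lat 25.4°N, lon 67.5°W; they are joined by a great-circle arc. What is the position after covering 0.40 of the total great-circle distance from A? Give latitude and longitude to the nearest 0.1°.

≈ lat 51.9°N, lon 91.2°W

Write both endpoints as unit vectors p₁, p₂ with components (cos φ cos λ, cos φ sin λ, sin φ).
The central angle between the endpoints is δ = arccos(p₁·p₂) ≈ 0.932 rad (53.4°).
Interpolate at f = 0.40 with slerp weights a = sin((1−f)δ)/sin δ ≈ 0.661, b = sin(fδ)/sin δ ≈ 0.454.
p = a·p₁ + b·p₂ ≈ (-0.013, -0.617, 0.787); φ = arcsin(p_z) ≈ 51.90°, λ = atan2(p_y, p_x) ≈ -91.22°.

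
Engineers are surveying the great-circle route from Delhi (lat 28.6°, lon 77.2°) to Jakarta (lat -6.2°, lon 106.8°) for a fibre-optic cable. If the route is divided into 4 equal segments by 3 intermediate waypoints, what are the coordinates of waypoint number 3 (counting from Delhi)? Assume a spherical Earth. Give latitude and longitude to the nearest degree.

The haversine formula gives a central angle δ ≈ 0.785 rad (45.0°) between the endpoints.
Interpolate at f = 3/4 with slerp weights a = sin((1−f)δ)/sin δ ≈ 0.276, b = sin(fδ)/sin δ ≈ 0.786.
p = a·p₁ + b·p₂ ≈ (-0.172, 0.984, 0.047); φ = arcsin(p_z) ≈ 2.71°, λ = atan2(p_y, p_x) ≈ 99.92°.

≈ lat 3°, lon 100°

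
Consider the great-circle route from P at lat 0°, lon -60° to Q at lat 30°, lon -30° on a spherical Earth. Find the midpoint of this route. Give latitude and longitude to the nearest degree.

Convert each endpoint to a unit vector on the sphere (x = cos φ cos λ, y = cos φ sin λ, z = sin φ).
The central angle between the endpoints is δ = arccos(p₁·p₂) ≈ 0.723 rad (41.4°).
Interpolate at f = 1/2 with slerp weights a = sin((1−f)δ)/sin δ ≈ 0.535, b = sin(fδ)/sin δ ≈ 0.535.
p = a·p₁ + b·p₂ ≈ (0.668, -0.694, 0.267); φ = arcsin(p_z) ≈ 15.50°, λ = atan2(p_y, p_x) ≈ -46.10°.

≈ lat 16°, lon -46°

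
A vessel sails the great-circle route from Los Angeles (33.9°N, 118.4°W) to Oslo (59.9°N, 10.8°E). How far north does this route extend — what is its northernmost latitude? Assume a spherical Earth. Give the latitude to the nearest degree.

The great circle lies in the plane with unit normal n̂ = (p₁ × p₂)/|p₁ × p₂|.
Here n̂_z ≈ +0.331; the vertex latitude is φ_max = arccos|n̂_z| ≈ 70.7°.

≈ 71°N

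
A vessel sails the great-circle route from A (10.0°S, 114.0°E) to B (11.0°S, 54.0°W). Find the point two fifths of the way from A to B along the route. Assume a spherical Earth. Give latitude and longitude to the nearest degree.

Convert each endpoint to a unit vector on the sphere (x = cos φ cos λ, y = cos φ sin λ, z = sin φ).
The central angle between the endpoints is δ = arccos(p₁·p₂) ≈ 2.720 rad (155.8°).
Interpolate at f = 2/5 with slerp weights a = sin((1−f)δ)/sin δ ≈ 2.439, b = sin(fδ)/sin δ ≈ 2.165.
p = a·p₁ + b·p₂ ≈ (0.272, 0.476, -0.837); φ = arcsin(p_z) ≈ -56.78°, λ = atan2(p_y, p_x) ≈ 60.25°.

≈ (57°S, 60°E)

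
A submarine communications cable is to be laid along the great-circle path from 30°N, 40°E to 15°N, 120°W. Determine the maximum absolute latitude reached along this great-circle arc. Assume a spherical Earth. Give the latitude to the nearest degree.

≈ 68°N

The great circle lies in the plane with unit normal n̂ = (p₁ × p₂)/|p₁ × p₂|.
Here n̂_z ≈ -0.379; the vertex latitude is φ_max = arccos|n̂_z| ≈ 67.7°.
Check via Clairaut: cos φ_max = |cos φ₁| · sin C = cos(30.0°)·sin(26.0°) ≈ 0.379, again giving ≈ 67.7°.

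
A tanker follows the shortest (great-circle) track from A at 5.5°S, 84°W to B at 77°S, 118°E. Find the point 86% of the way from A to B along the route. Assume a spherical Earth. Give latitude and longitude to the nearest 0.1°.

Convert each endpoint to a unit vector on the sphere (x = cos φ cos λ, y = cos φ sin λ, z = sin φ).
The central angle between the endpoints is δ = arccos(p₁·p₂) ≈ 1.685 rad (96.6°).
Interpolate at f = 0.86 with slerp weights a = sin((1−f)δ)/sin δ ≈ 0.235, b = sin(fδ)/sin δ ≈ 0.999.
p = a·p₁ + b·p₂ ≈ (-0.081, -0.034, -0.996); φ = arcsin(p_z) ≈ -84.95°, λ = atan2(p_y, p_x) ≈ -156.96°.

≈ 84.9°S, 157.0°W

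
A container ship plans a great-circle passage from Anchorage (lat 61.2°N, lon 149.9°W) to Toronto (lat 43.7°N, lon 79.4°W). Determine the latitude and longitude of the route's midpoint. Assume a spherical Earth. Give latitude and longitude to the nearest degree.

The haversine formula gives a central angle δ ≈ 0.765 rad (43.8°) between the endpoints.
Interpolate at f = 1/2 with slerp weights a = sin((1−f)δ)/sin δ ≈ 0.539, b = sin(fδ)/sin δ ≈ 0.539.
p = a·p₁ + b·p₂ ≈ (-0.153, -0.513, 0.845); φ = arcsin(p_z) ≈ 57.62°, λ = atan2(p_y, p_x) ≈ -106.60°.

≈ lat 58°N, lon 107°W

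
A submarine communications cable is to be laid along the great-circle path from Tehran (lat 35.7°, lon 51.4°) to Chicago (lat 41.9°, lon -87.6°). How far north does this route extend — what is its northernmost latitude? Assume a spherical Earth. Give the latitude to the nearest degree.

≈ 67°

The great circle lies in the plane with unit normal n̂ = (p₁ × p₂)/|p₁ × p₂|.
Here n̂_z ≈ -0.397; the vertex latitude is φ_max = arccos|n̂_z| ≈ 66.6°.
Check via Clairaut: cos φ_max = |cos φ₁| · sin C = cos(35.7°)·sin(29.3°) ≈ 0.397, again giving ≈ 66.6°.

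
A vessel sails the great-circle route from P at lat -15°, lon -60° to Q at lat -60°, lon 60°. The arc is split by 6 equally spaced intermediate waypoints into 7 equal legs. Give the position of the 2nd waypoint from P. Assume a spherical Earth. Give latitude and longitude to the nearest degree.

The haversine formula gives a central angle δ ≈ 1.588 rad (91.0°) between the endpoints.
Interpolate at f = 2/7 with slerp weights a = sin((1−f)δ)/sin δ ≈ 0.906, b = sin(fδ)/sin δ ≈ 0.438.
p = a·p₁ + b·p₂ ≈ (0.547, -0.568, -0.614); φ = arcsin(p_z) ≈ -37.90°, λ = atan2(p_y, p_x) ≈ -46.08°.

≈ lat -38°, lon -46°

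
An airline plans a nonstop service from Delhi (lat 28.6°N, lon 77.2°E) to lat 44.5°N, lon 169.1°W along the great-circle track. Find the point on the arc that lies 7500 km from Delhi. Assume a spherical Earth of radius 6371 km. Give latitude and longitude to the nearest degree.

≈ lat 53°N, lon 167°E

From cos δ = sin φ₁ sin φ₂ + cos φ₁ cos φ₂ cos Δλ, the central angle is δ ≈ 1.487 rad (85.2°). The total great-circle distance is δ·R ≈ 1.487 × 6371 ≈ 9473 km, so the target fraction is f = 7500/9473 ≈ 0.792.
Interpolate at f ≈ 0.792 with slerp weights a = sin((1−f)δ)/sin δ ≈ 0.306, b = sin(fδ)/sin δ ≈ 0.927.
p = a·p₁ + b·p₂ ≈ (-0.590, 0.137, 0.796); φ = arcsin(p_z) ≈ 52.75°, λ = atan2(p_y, p_x) ≈ 166.93°.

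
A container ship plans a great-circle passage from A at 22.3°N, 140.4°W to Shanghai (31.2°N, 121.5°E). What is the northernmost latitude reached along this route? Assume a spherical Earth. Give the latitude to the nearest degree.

The great circle lies in the plane with unit normal n̂ = (p₁ × p₂)/|p₁ × p₂|.
Here n̂_z ≈ -0.786; the vertex latitude is φ_max = arccos|n̂_z| ≈ 38.2°.
Check via Clairaut: cos φ_max = |cos φ₁| · sin C = cos(22.3°)·sin(58.2°) ≈ 0.786, again giving ≈ 38.2°.

≈ 38°N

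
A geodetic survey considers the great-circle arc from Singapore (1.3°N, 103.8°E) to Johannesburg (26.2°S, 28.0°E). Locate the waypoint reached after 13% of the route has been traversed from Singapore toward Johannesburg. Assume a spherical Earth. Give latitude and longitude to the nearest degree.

From cos δ = sin φ₁ sin φ₂ + cos φ₁ cos φ₂ cos Δλ, the central angle is δ ≈ 1.359 rad (77.9°).
Interpolate at f = 0.13 with slerp weights a = sin((1−f)δ)/sin δ ≈ 0.947, b = sin(fδ)/sin δ ≈ 0.180.
p = a·p₁ + b·p₂ ≈ (-0.083, 0.995, -0.058); φ = arcsin(p_z) ≈ -3.32°, λ = atan2(p_y, p_x) ≈ 94.79°.

≈ 3°S, 95°E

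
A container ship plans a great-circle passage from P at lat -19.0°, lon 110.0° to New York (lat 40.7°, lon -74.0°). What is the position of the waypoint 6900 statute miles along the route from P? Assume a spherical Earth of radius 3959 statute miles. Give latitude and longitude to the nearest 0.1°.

≈ lat 77.9°, lon 151.8°

Write both endpoints as unit vectors p₁, p₂ with components (cos φ cos λ, cos φ sin λ, sin φ).
The central angle between the endpoints is δ = arccos(p₁·p₂) ≈ 2.758 rad (158.0°). The total great-circle distance is δ·R ≈ 2.758 × 3959 ≈ 10920 mi, so the target fraction is f = 6900/10920 ≈ 0.632.
Interpolate at f ≈ 0.632 with slerp weights a = sin((1−f)δ)/sin δ ≈ 2.271, b = sin(fδ)/sin δ ≈ 2.634.
p = a·p₁ + b·p₂ ≈ (-0.184, 0.099, 0.978); φ = arcsin(p_z) ≈ 77.94°, λ = atan2(p_y, p_x) ≈ 151.82°.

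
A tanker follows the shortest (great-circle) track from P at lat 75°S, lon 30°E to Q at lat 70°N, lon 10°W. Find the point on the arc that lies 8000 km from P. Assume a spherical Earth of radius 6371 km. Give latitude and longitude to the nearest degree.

Write both endpoints as unit vectors p₁, p₂ with components (cos φ cos λ, cos φ sin λ, sin φ).
The central angle between the endpoints is δ = arccos(p₁·p₂) ≈ 2.568 rad (147.1°). The total great-circle distance is δ·R ≈ 2.568 × 6371 ≈ 16360 km, so the target fraction is f = 8000/16360 ≈ 0.489.
Interpolate at f ≈ 0.489 with slerp weights a = sin((1−f)δ)/sin δ ≈ 1.781, b = sin(fδ)/sin δ ≈ 1.752.
p = a·p₁ + b·p₂ ≈ (0.989, 0.126, -0.074); φ = arcsin(p_z) ≈ -4.26°, λ = atan2(p_y, p_x) ≈ 7.28°.

≈ lat 4°S, lon 7°E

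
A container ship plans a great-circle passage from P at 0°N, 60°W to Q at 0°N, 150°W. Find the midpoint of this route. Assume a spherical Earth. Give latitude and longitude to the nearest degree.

≈ 0°N, 105°W

Convert each endpoint to a unit vector on the sphere (x = cos φ cos λ, y = cos φ sin λ, z = sin φ).
The central angle between the endpoints is δ = arccos(p₁·p₂) ≈ 1.571 rad (90.0°).
Interpolate at f = 1/2 with slerp weights a = sin((1−f)δ)/sin δ ≈ 0.707, b = sin(fδ)/sin δ ≈ 0.707.
p = a·p₁ + b·p₂ ≈ (-0.259, -0.966, 0.000); φ = arcsin(p_z) ≈ 0.00°, λ = atan2(p_y, p_x) ≈ -105.00°.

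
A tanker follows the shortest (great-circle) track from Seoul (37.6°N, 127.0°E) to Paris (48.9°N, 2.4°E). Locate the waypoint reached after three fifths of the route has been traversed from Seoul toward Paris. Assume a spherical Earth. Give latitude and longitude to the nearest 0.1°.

Convert each endpoint to a unit vector on the sphere (x = cos φ cos λ, y = cos φ sin λ, z = sin φ).
The central angle between the endpoints is δ = arccos(p₁·p₂) ≈ 1.406 rad (80.6°).
Interpolate at f = 3/5 with slerp weights a = sin((1−f)δ)/sin δ ≈ 0.541, b = sin(fδ)/sin δ ≈ 0.757.
p = a·p₁ + b·p₂ ≈ (0.240, 0.363, 0.900); φ = arcsin(p_z) ≈ 64.22°, λ = atan2(p_y, p_x) ≈ 56.56°.

≈ (64.2°N, 56.6°E)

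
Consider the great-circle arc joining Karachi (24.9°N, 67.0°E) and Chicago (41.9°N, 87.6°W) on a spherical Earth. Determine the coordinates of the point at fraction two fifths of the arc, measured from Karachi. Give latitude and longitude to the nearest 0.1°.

Write both endpoints as unit vectors p₁, p₂ with components (cos φ cos λ, cos φ sin λ, sin φ).
The central angle between the endpoints is δ = arccos(p₁·p₂) ≈ 1.906 rad (109.2°).
Interpolate at f = 2/5 with slerp weights a = sin((1−f)δ)/sin δ ≈ 0.964, b = sin(fδ)/sin δ ≈ 0.731.
p = a·p₁ + b·p₂ ≈ (0.364, 0.261, 0.894); φ = arcsin(p_z) ≈ 63.38°, λ = atan2(p_y, p_x) ≈ 35.60°.

≈ 63.4°N, 35.6°E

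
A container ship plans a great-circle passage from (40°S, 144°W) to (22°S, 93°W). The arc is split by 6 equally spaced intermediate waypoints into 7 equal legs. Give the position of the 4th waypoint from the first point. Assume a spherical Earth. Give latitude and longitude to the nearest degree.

≈ (32°S, 112°W)

From cos δ = sin φ₁ sin φ₂ + cos φ₁ cos φ₂ cos Δλ, the central angle is δ ≈ 0.812 rad (46.5°).
Interpolate at f = 4/7 with slerp weights a = sin((1−f)δ)/sin δ ≈ 0.470, b = sin(fδ)/sin δ ≈ 0.617.
p = a·p₁ + b·p₂ ≈ (-0.321, -0.783, -0.533); φ = arcsin(p_z) ≈ -32.22°, λ = atan2(p_y, p_x) ≈ -112.31°.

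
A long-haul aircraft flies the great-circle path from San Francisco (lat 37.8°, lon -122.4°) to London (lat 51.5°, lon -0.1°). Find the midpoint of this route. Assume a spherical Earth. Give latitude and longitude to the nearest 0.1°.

≈ lat 63.5°, lon -73.4°

From cos δ = sin φ₁ sin φ₂ + cos φ₁ cos φ₂ cos Δλ, the central angle is δ ≈ 1.352 rad (77.5°).
Interpolate at f = 1/2 with slerp weights a = sin((1−f)δ)/sin δ ≈ 0.641, b = sin(fδ)/sin δ ≈ 0.641.
p = a·p₁ + b·p₂ ≈ (0.128, -0.428, 0.895); φ = arcsin(p_z) ≈ 63.45°, λ = atan2(p_y, p_x) ≈ -73.41°.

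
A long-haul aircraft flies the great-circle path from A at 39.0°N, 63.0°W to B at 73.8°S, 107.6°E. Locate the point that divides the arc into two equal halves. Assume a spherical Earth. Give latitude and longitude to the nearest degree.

Write both endpoints as unit vectors p₁, p₂ with components (cos φ cos λ, cos φ sin λ, sin φ).
The central angle between the endpoints is δ = arccos(p₁·p₂) ≈ 2.529 rad (144.9°).
Interpolate at f = 1/2 with slerp weights a = sin((1−f)δ)/sin δ ≈ 1.659, b = sin(fδ)/sin δ ≈ 1.659.
p = a·p₁ + b·p₂ ≈ (0.445, -0.707, -0.549); φ = arcsin(p_z) ≈ -33.29°, λ = atan2(p_y, p_x) ≈ -57.81°.

≈ 33°S, 58°W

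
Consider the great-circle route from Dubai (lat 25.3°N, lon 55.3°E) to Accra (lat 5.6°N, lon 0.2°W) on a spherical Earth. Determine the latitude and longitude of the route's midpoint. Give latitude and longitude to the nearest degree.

≈ lat 17°N, lon 26°E

Convert each endpoint to a unit vector on the sphere (x = cos φ cos λ, y = cos φ sin λ, z = sin φ).
The central angle between the endpoints is δ = arccos(p₁·p₂) ≈ 0.987 rad (56.5°).
Interpolate at f = 1/2 with slerp weights a = sin((1−f)δ)/sin δ ≈ 0.568, b = sin(fδ)/sin δ ≈ 0.568.
p = a·p₁ + b·p₂ ≈ (0.857, 0.420, 0.298); φ = arcsin(p_z) ≈ 17.34°, λ = atan2(p_y, p_x) ≈ 26.10°.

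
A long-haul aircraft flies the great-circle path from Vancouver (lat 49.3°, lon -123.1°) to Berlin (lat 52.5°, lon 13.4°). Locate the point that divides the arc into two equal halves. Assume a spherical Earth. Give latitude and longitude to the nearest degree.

≈ lat 73°, lon -60°

Convert each endpoint to a unit vector on the sphere (x = cos φ cos λ, y = cos φ sin λ, z = sin φ).
The central angle between the endpoints is δ = arccos(p₁·p₂) ≈ 1.252 rad (71.7°).
Interpolate at f = 1/2 with slerp weights a = sin((1−f)δ)/sin δ ≈ 0.617, b = sin(fδ)/sin δ ≈ 0.617.
p = a·p₁ + b·p₂ ≈ (0.146, -0.250, 0.957); φ = arcsin(p_z) ≈ 73.18°, λ = atan2(p_y, p_x) ≈ -59.77°.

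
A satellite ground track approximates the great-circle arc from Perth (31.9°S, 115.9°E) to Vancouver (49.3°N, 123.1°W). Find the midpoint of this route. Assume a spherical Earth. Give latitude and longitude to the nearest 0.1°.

Write both endpoints as unit vectors p₁, p₂ with components (cos φ cos λ, cos φ sin λ, sin φ).
The central angle between the endpoints is δ = arccos(p₁·p₂) ≈ 2.326 rad (133.3°).
Interpolate at f = 1/2 with slerp weights a = sin((1−f)δ)/sin δ ≈ 1.261, b = sin(fδ)/sin δ ≈ 1.261.
p = a·p₁ + b·p₂ ≈ (-0.917, 0.274, 0.290); φ = arcsin(p_z) ≈ 16.84°, λ = atan2(p_y, p_x) ≈ 163.35°.

≈ 16.8°N, 163.3°E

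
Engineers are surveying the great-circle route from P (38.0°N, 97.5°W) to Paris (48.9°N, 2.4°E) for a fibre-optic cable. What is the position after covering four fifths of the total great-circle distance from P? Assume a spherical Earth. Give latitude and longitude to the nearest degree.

Convert each endpoint to a unit vector on the sphere (x = cos φ cos λ, y = cos φ sin λ, z = sin φ).
The central angle between the endpoints is δ = arccos(p₁·p₂) ≈ 1.187 rad (68.0°).
Interpolate at f = 4/5 with slerp weights a = sin((1−f)δ)/sin δ ≈ 0.254, b = sin(fδ)/sin δ ≈ 0.877.
p = a·p₁ + b·p₂ ≈ (0.550, -0.174, 0.817); φ = arcsin(p_z) ≈ 54.78°, λ = atan2(p_y, p_x) ≈ -17.56°.

≈ (55°N, 18°W)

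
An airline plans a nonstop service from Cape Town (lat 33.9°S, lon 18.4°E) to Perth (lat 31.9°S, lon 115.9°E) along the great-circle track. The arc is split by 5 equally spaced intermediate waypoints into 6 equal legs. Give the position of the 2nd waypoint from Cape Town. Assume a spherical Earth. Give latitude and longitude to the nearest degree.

From cos δ = sin φ₁ sin φ₂ + cos φ₁ cos φ₂ cos Δλ, the central angle is δ ≈ 1.367 rad (78.3°).
Interpolate at f = 2/6 with slerp weights a = sin((1−f)δ)/sin δ ≈ 0.807, b = sin(fδ)/sin δ ≈ 0.449.
p = a·p₁ + b·p₂ ≈ (0.469, 0.555, -0.687); φ = arcsin(p_z) ≈ -43.43°, λ = atan2(p_y, p_x) ≈ 49.78°.

≈ lat 43°S, lon 50°E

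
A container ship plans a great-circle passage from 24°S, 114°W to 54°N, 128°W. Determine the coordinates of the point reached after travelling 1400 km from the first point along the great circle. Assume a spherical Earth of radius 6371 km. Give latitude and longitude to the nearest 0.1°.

≈ 11.5°S, 115.8°W

Convert each endpoint to a unit vector on the sphere (x = cos φ cos λ, y = cos φ sin λ, z = sin φ).
The central angle between the endpoints is δ = arccos(p₁·p₂) ≈ 1.378 rad (78.9°). The total great-circle distance is δ·R ≈ 1.378 × 6371 ≈ 8777 km, so the target fraction is f = 1400/8777 ≈ 0.160.
Interpolate at f ≈ 0.160 with slerp weights a = sin((1−f)δ)/sin δ ≈ 0.933, b = sin(fδ)/sin δ ≈ 0.222.
p = a·p₁ + b·p₂ ≈ (-0.427, -0.882, -0.200); φ = arcsin(p_z) ≈ -11.53°, λ = atan2(p_y, p_x) ≈ -115.85°.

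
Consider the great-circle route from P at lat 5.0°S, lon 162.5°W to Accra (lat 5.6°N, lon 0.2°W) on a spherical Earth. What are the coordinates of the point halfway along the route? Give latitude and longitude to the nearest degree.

≈ lat 2°N, lon 82°W

From cos δ = sin φ₁ sin φ₂ + cos φ₁ cos φ₂ cos Δλ, the central angle is δ ≈ 2.834 rad (162.4°).
Interpolate at f = 1/2 with slerp weights a = sin((1−f)δ)/sin δ ≈ 3.262, b = sin(fδ)/sin δ ≈ 3.262.
p = a·p₁ + b·p₂ ≈ (0.147, -0.989, 0.034); φ = arcsin(p_z) ≈ 1.95°, λ = atan2(p_y, p_x) ≈ -81.53°.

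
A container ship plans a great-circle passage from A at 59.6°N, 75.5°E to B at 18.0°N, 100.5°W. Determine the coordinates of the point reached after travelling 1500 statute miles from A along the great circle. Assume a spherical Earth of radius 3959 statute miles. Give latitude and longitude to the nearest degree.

The haversine formula gives a central angle δ ≈ 1.786 rad (102.3°) between the endpoints. The total great-circle distance is δ·R ≈ 1.786 × 3959 ≈ 7071 mi, so the target fraction is f = 1500/7071 ≈ 0.212.
Interpolate at f ≈ 0.212 with slerp weights a = sin((1−f)δ)/sin δ ≈ 1.010, b = sin(fδ)/sin δ ≈ 0.379.
p = a·p₁ + b·p₂ ≈ (0.062, 0.141, 0.988); φ = arcsin(p_z) ≈ 81.15°, λ = atan2(p_y, p_x) ≈ 66.11°.

≈ 81°N, 66°E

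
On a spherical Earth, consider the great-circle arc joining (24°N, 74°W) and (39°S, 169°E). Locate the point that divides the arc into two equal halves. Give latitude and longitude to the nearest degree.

≈ (14°S, 125°W)

Convert each endpoint to a unit vector on the sphere (x = cos φ cos λ, y = cos φ sin λ, z = sin φ).
The central angle between the endpoints is δ = arccos(p₁·p₂) ≈ 2.187 rad (125.3°).
Interpolate at f = 1/2 with slerp weights a = sin((1−f)δ)/sin δ ≈ 1.089, b = sin(fδ)/sin δ ≈ 1.089.
p = a·p₁ + b·p₂ ≈ (-0.556, -0.795, -0.242); φ = arcsin(p_z) ≈ -14.03°, λ = atan2(p_y, p_x) ≈ -125.00°.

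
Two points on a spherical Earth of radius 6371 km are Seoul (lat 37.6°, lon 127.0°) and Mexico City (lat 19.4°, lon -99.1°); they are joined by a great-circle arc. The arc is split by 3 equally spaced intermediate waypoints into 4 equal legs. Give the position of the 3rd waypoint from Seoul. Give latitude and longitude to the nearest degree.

Write both endpoints as unit vectors p₁, p₂ with components (cos φ cos λ, cos φ sin λ, sin φ).
The central angle between the endpoints is δ = arccos(p₁·p₂) ≈ 1.892 rad (108.4°).
Interpolate at f = 3/4 with slerp weights a = sin((1−f)δ)/sin δ ≈ 0.480, b = sin(fδ)/sin δ ≈ 1.042.
p = a·p₁ + b·p₂ ≈ (-0.384, -0.666, 0.639); φ = arcsin(p_z) ≈ 39.71°, λ = atan2(p_y, p_x) ≈ -119.97°.

≈ lat 40°, lon -120°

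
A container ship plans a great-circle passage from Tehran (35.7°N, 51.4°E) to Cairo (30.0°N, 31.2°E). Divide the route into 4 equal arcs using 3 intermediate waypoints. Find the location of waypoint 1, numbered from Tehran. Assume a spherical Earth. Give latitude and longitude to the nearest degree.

≈ 35°N, 46°E

The haversine formula gives a central angle δ ≈ 0.312 rad (17.9°) between the endpoints.
Interpolate at f = 1/4 with slerp weights a = sin((1−f)δ)/sin δ ≈ 0.755, b = sin(fδ)/sin δ ≈ 0.254.
p = a·p₁ + b·p₂ ≈ (0.571, 0.593, 0.568); φ = arcsin(p_z) ≈ 34.59°, λ = atan2(p_y, p_x) ≈ 46.11°.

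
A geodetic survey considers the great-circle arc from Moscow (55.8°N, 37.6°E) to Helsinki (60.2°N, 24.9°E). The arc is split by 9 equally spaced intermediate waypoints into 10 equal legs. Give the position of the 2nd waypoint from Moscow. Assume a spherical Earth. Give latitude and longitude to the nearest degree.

The haversine formula gives a central angle δ ≈ 0.140 rad (8.0°) between the endpoints.
Interpolate at f = 2/10 with slerp weights a = sin((1−f)δ)/sin δ ≈ 0.801, b = sin(fδ)/sin δ ≈ 0.201.
p = a·p₁ + b·p₂ ≈ (0.447, 0.317, 0.837); φ = arcsin(p_z) ≈ 56.78°, λ = atan2(p_y, p_x) ≈ 35.31°.

≈ (57°N, 35°E)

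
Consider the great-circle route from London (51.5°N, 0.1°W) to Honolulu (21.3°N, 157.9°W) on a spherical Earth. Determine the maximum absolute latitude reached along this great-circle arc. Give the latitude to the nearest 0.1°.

The great circle lies in the plane with unit normal n̂ = (p₁ × p₂)/|p₁ × p₂|.
Here n̂_z ≈ -0.226; the vertex latitude is φ_max = arccos|n̂_z| ≈ 76.9°.
Check via Clairaut: cos φ_max = |cos φ₁| · sin C = cos(51.5°)·sin(21.3°) ≈ 0.226, again giving ≈ 76.9°.

≈ 76.9°N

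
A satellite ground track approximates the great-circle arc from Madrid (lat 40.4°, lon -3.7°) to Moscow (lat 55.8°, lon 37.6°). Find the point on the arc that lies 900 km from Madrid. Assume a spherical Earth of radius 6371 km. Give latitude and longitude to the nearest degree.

The haversine formula gives a central angle δ ≈ 0.540 rad (30.9°) between the endpoints. The total great-circle distance is δ·R ≈ 0.540 × 6371 ≈ 3441 km, so the target fraction is f = 900/3441 ≈ 0.262.
Interpolate at f ≈ 0.262 with slerp weights a = sin((1−f)δ)/sin δ ≈ 0.755, b = sin(fδ)/sin δ ≈ 0.274.
p = a·p₁ + b·p₂ ≈ (0.696, 0.057, 0.716); φ = arcsin(p_z) ≈ 45.72°, λ = atan2(p_y, p_x) ≈ 4.66°.

≈ lat 46°, lon 5°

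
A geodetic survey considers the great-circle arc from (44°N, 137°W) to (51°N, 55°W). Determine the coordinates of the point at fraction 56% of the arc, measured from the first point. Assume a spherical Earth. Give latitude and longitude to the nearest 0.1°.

≈ (55.7°N, 93.8°W)

The haversine formula gives a central angle δ ≈ 0.924 rad (52.9°) between the endpoints.
Interpolate at f = 0.56 with slerp weights a = sin((1−f)δ)/sin δ ≈ 0.496, b = sin(fδ)/sin δ ≈ 0.620.
p = a·p₁ + b·p₂ ≈ (-0.037, -0.563, 0.826); φ = arcsin(p_z) ≈ 55.68°, λ = atan2(p_y, p_x) ≈ -93.76°.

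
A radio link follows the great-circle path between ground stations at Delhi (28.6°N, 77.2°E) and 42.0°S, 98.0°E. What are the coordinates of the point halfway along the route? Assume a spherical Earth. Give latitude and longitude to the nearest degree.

≈ 7°S, 87°E

The haversine formula gives a central angle δ ≈ 1.277 rad (73.2°) between the endpoints.
Interpolate at f = 1/2 with slerp weights a = sin((1−f)δ)/sin δ ≈ 0.623, b = sin(fδ)/sin δ ≈ 0.623.
p = a·p₁ + b·p₂ ≈ (0.057, 0.991, -0.119); φ = arcsin(p_z) ≈ -6.81°, λ = atan2(p_y, p_x) ≈ 86.73°.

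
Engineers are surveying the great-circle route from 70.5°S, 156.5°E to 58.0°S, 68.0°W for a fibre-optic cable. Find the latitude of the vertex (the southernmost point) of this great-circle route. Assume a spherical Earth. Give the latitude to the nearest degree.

The great circle lies in the plane with unit normal n̂ = (p₁ × p₂)/|p₁ × p₂|.
Here n̂_z ≈ +0.168; the vertex latitude is φ_max = arccos|n̂_z| ≈ 80.3°.
Check via Clairaut: cos φ_max = |cos φ₁| · sin C = cos(70.5°)·sin(149.8°) ≈ 0.168, again giving ≈ 80.3°.

≈ 80°S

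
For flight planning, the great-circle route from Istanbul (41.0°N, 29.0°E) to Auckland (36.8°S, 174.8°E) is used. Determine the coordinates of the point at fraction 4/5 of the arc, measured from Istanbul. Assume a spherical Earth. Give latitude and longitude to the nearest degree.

The haversine formula gives a central angle δ ≈ 2.674 rad (153.2°) between the endpoints.
Interpolate at f = 4/5 with slerp weights a = sin((1−f)δ)/sin δ ≈ 1.132, b = sin(fδ)/sin δ ≈ 1.871.
p = a·p₁ + b·p₂ ≈ (-0.745, 0.550, -0.378); φ = arcsin(p_z) ≈ -22.22°, λ = atan2(p_y, p_x) ≈ 143.56°.

≈ (22°S, 144°E)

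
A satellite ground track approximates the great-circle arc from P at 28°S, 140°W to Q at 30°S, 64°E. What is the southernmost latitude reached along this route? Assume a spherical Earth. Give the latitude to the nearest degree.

The great circle lies in the plane with unit normal n̂ = (p₁ × p₂)/|p₁ × p₂|.
Here n̂_z ≈ -0.351; the vertex latitude is φ_max = arccos|n̂_z| ≈ 69.4°.
Check via Clairaut: cos φ_max = |cos φ₁| · sin C = cos(28.0°)·sin(156.6°) ≈ 0.351, again giving ≈ 69.4°.

≈ 69°S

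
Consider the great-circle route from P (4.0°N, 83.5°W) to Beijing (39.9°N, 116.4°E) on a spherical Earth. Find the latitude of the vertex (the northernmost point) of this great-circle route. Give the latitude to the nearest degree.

≈ 69°N

The great circle lies in the plane with unit normal n̂ = (p₁ × p₂)/|p₁ × p₂|.
Here n̂_z ≈ -0.353; the vertex latitude is φ_max = arccos|n̂_z| ≈ 69.3°.
Check via Clairaut: cos φ_max = |cos φ₁| · sin C = cos(4.0°)·sin(20.7°) ≈ 0.353, again giving ≈ 69.3°.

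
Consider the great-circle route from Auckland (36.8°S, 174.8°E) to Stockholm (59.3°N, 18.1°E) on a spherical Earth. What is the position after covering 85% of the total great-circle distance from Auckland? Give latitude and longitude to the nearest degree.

≈ 69°N, 68°E

From cos δ = sin φ₁ sin φ₂ + cos φ₁ cos φ₂ cos Δλ, the central angle is δ ≈ 2.669 rad (152.9°).
Interpolate at f = 0.85 with slerp weights a = sin((1−f)δ)/sin δ ≈ 0.857, b = sin(fδ)/sin δ ≈ 1.684.
p = a·p₁ + b·p₂ ≈ (0.134, 0.329, 0.935); φ = arcsin(p_z) ≈ 69.18°, λ = atan2(p_y, p_x) ≈ 67.87°.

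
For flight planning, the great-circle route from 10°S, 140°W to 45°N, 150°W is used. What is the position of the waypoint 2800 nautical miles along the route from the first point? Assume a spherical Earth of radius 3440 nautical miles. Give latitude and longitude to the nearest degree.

≈ 36°N, 148°W

From cos δ = sin φ₁ sin φ₂ + cos φ₁ cos φ₂ cos Δλ, the central angle is δ ≈ 0.973 rad (55.7°). The total great-circle distance is δ·R ≈ 0.973 × 3440 ≈ 3346 nmi, so the target fraction is f = 2800/3346 ≈ 0.837.
Interpolate at f ≈ 0.837 with slerp weights a = sin((1−f)δ)/sin δ ≈ 0.191, b = sin(fδ)/sin δ ≈ 0.880.
p = a·p₁ + b·p₂ ≈ (-0.683, -0.432, 0.589); φ = arcsin(p_z) ≈ 36.07°, λ = atan2(p_y, p_x) ≈ -147.68°.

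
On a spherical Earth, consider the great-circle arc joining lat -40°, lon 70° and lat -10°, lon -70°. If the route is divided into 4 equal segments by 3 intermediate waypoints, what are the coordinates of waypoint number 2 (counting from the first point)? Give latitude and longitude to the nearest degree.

≈ lat -52°, lon -19°

From cos δ = sin φ₁ sin φ₂ + cos φ₁ cos φ₂ cos Δλ, the central angle is δ ≈ 2.056 rad (117.8°).
Interpolate at f = 2/4 with slerp weights a = sin((1−f)δ)/sin δ ≈ 0.968, b = sin(fδ)/sin δ ≈ 0.968.
p = a·p₁ + b·p₂ ≈ (0.580, -0.199, -0.790); φ = arcsin(p_z) ≈ -52.21°, λ = atan2(p_y, p_x) ≈ -18.95°.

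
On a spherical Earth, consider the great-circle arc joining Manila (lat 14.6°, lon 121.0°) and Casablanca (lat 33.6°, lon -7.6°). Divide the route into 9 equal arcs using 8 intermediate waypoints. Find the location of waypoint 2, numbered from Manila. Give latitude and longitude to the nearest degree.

The haversine formula gives a central angle δ ≈ 1.943 rad (111.3°) between the endpoints.
Interpolate at f = 2/9 with slerp weights a = sin((1−f)δ)/sin δ ≈ 1.071, b = sin(fδ)/sin δ ≈ 0.449.
p = a·p₁ + b·p₂ ≈ (-0.163, 0.839, 0.519); φ = arcsin(p_z) ≈ 31.24°, λ = atan2(p_y, p_x) ≈ 101.01°.

≈ lat 31°, lon 101°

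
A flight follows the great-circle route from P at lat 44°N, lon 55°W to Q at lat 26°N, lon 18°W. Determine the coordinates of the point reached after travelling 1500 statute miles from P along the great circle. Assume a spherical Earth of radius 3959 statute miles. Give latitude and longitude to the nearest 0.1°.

≈ lat 34.1°N, lon 30.0°W

Convert each endpoint to a unit vector on the sphere (x = cos φ cos λ, y = cos φ sin λ, z = sin φ).
The central angle between the endpoints is δ = arccos(p₁·p₂) ≈ 0.608 rad (34.8°). The total great-circle distance is δ·R ≈ 0.608 × 3959 ≈ 2407 mi, so the target fraction is f = 1500/2407 ≈ 0.623.
Interpolate at f ≈ 0.623 with slerp weights a = sin((1−f)δ)/sin δ ≈ 0.397, b = sin(fδ)/sin δ ≈ 0.648.
p = a·p₁ + b·p₂ ≈ (0.718, -0.414, 0.560); φ = arcsin(p_z) ≈ 34.06°, λ = atan2(p_y, p_x) ≈ -29.99°.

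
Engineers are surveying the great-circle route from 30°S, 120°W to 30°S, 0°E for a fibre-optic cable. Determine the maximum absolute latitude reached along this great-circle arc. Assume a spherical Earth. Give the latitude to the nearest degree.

The great circle lies in the plane with unit normal n̂ = (p₁ × p₂)/|p₁ × p₂|.
Here n̂_z ≈ +0.655; the vertex latitude is φ_max = arccos|n̂_z| ≈ 49.1°.

≈ 49°S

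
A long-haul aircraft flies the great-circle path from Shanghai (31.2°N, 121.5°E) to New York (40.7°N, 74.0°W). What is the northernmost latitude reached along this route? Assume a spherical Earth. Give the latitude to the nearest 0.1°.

≈ 79.6°N

The great circle lies in the plane with unit normal n̂ = (p₁ × p₂)/|p₁ × p₂|.
Here n̂_z ≈ +0.181; the vertex latitude is φ_max = arccos|n̂_z| ≈ 79.6°.
Check via Clairaut: cos φ_max = |cos φ₁| · sin C = cos(31.2°)·sin(12.2°) ≈ 0.181, again giving ≈ 79.6°.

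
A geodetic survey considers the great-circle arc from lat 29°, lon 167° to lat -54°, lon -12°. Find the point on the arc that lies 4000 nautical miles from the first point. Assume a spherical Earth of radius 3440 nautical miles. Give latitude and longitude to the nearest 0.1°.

Convert each endpoint to a unit vector on the sphere (x = cos φ cos λ, y = cos φ sin λ, z = sin φ).
The central angle between the endpoints is δ = arccos(p₁·p₂) ≈ 2.705 rad (155.0°). The total great-circle distance is δ·R ≈ 2.705 × 3440 ≈ 9305 nmi, so the target fraction is f = 4000/9305 ≈ 0.430.
Interpolate at f ≈ 0.430 with slerp weights a = sin((1−f)δ)/sin δ ≈ 2.364, b = sin(fδ)/sin δ ≈ 2.171.
p = a·p₁ + b·p₂ ≈ (-0.767, 0.200, -0.610); φ = arcsin(p_z) ≈ -37.61°, λ = atan2(p_y, p_x) ≈ 165.39°.

≈ lat -37.6°, lon 165.4°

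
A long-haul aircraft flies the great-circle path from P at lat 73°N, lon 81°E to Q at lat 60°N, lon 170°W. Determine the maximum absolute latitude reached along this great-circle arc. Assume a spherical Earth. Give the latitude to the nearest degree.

≈ 77°N

The great circle lies in the plane with unit normal n̂ = (p₁ × p₂)/|p₁ × p₂|.
Here n̂_z ≈ +0.221; the vertex latitude is φ_max = arccos|n̂_z| ≈ 77.2°.
Check via Clairaut: cos φ_max = |cos φ₁| · sin C = cos(73.0°)·sin(49.1°) ≈ 0.221, again giving ≈ 77.2°.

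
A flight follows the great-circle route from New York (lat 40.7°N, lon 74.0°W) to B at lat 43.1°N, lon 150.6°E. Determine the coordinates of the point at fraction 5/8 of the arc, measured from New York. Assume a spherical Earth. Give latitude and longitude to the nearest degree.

≈ lat 65°N, lon 166°W

Write both endpoints as unit vectors p₁, p₂ with components (cos φ cos λ, cos φ sin λ, sin φ).
The central angle between the endpoints is δ = arccos(p₁·p₂) ≈ 1.519 rad (87.1°).
Interpolate at f = 5/8 with slerp weights a = sin((1−f)δ)/sin δ ≈ 0.540, b = sin(fδ)/sin δ ≈ 0.814.
p = a·p₁ + b·p₂ ≈ (-0.405, -0.102, 0.909); φ = arcsin(p_z) ≈ 65.31°, λ = atan2(p_y, p_x) ≈ -165.90°.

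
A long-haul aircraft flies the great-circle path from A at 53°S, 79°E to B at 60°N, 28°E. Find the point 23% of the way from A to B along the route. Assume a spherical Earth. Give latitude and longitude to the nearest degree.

≈ 27°S, 65°E

Write both endpoints as unit vectors p₁, p₂ with components (cos φ cos λ, cos φ sin λ, sin φ).
The central angle between the endpoints is δ = arccos(p₁·p₂) ≈ 2.097 rad (120.2°).
Interpolate at f = 0.23 with slerp weights a = sin((1−f)δ)/sin δ ≈ 1.155, b = sin(fδ)/sin δ ≈ 0.536.
p = a·p₁ + b·p₂ ≈ (0.369, 0.808, -0.458); φ = arcsin(p_z) ≈ -27.27°, λ = atan2(p_y, p_x) ≈ 65.44°.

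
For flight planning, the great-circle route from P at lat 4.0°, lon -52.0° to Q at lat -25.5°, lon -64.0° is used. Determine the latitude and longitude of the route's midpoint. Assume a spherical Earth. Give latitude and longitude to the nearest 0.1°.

Write both endpoints as unit vectors p₁, p₂ with components (cos φ cos λ, cos φ sin λ, sin φ).
The central angle between the endpoints is δ = arccos(p₁·p₂) ≈ 0.554 rad (31.7°).
Interpolate at f = 1/2 with slerp weights a = sin((1−f)δ)/sin δ ≈ 0.520, b = sin(fδ)/sin δ ≈ 0.520.
p = a·p₁ + b·p₂ ≈ (0.525, -0.830, -0.188); φ = arcsin(p_z) ≈ -10.81°, λ = atan2(p_y, p_x) ≈ -57.70°.

≈ lat -10.8°, lon -57.7°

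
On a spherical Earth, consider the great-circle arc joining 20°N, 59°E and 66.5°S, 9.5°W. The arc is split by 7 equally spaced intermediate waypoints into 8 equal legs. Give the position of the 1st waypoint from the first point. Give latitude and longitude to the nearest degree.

Write both endpoints as unit vectors p₁, p₂ with components (cos φ cos λ, cos φ sin λ, sin φ).
The central angle between the endpoints is δ = arccos(p₁·p₂) ≈ 1.748 rad (100.2°).
Interpolate at f = 1/8 with slerp weights a = sin((1−f)δ)/sin δ ≈ 1.015, b = sin(fδ)/sin δ ≈ 0.220.
p = a·p₁ + b·p₂ ≈ (0.578, 0.803, 0.145); φ = arcsin(p_z) ≈ 8.35°, λ = atan2(p_y, p_x) ≈ 54.26°.

≈ 8°N, 54°E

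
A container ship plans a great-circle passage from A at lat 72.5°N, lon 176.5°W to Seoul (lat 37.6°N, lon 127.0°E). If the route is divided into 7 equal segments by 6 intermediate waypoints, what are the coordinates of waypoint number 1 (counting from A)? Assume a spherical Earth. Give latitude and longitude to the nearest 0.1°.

≈ lat 69.5°N, lon 166.1°E

Convert each endpoint to a unit vector on the sphere (x = cos φ cos λ, y = cos φ sin λ, z = sin φ).
The central angle between the endpoints is δ = arccos(p₁·p₂) ≈ 0.776 rad (44.5°).
Interpolate at f = 1/7 with slerp weights a = sin((1−f)δ)/sin δ ≈ 0.881, b = sin(fδ)/sin δ ≈ 0.158.
p = a·p₁ + b·p₂ ≈ (-0.340, 0.084, 0.937); φ = arcsin(p_z) ≈ 69.51°, λ = atan2(p_y, p_x) ≈ 166.15°.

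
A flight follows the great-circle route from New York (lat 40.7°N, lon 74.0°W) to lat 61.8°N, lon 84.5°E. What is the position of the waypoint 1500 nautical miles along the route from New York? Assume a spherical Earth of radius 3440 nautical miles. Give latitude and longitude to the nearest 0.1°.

Write both endpoints as unit vectors p₁, p₂ with components (cos φ cos λ, cos φ sin λ, sin φ).
The central angle between the endpoints is δ = arccos(p₁·p₂) ≈ 1.327 rad (76.0°). The total great-circle distance is δ·R ≈ 1.327 × 3440 ≈ 4565 nmi, so the target fraction is f = 1500/4565 ≈ 0.329.
Interpolate at f ≈ 0.329 with slerp weights a = sin((1−f)δ)/sin δ ≈ 0.801, b = sin(fδ)/sin δ ≈ 0.435.
p = a·p₁ + b·p₂ ≈ (0.187, -0.379, 0.906); φ = arcsin(p_z) ≈ 64.98°, λ = atan2(p_y, p_x) ≈ -63.73°.

≈ lat 65.0°N, lon 63.7°W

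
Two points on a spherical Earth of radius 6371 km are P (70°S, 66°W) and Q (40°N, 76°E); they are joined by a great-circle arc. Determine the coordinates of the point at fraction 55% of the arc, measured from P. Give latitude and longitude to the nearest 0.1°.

The haversine formula gives a central angle δ ≈ 2.516 rad (144.1°) between the endpoints.
Interpolate at f = 0.55 with slerp weights a = sin((1−f)δ)/sin δ ≈ 1.546, b = sin(fδ)/sin δ ≈ 1.677.
p = a·p₁ + b·p₂ ≈ (0.526, 0.764, -0.374); φ = arcsin(p_z) ≈ -21.97°, λ = atan2(p_y, p_x) ≈ 55.46°.

≈ (22.0°S, 55.5°E)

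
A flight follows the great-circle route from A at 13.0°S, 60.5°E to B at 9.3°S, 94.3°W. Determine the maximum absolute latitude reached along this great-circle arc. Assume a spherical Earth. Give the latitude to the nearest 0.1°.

≈ 42.2°S

The great circle lies in the plane with unit normal n̂ = (p₁ × p₂)/|p₁ × p₂|.
Here n̂_z ≈ -0.741; the vertex latitude is φ_max = arccos|n̂_z| ≈ 42.2°.
Check via Clairaut: cos φ_max = |cos φ₁| · sin C = cos(13.0°)·sin(130.5°) ≈ 0.741, again giving ≈ 42.2°.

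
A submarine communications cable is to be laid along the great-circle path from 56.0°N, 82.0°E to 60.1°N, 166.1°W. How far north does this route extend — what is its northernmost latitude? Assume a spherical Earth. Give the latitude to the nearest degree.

≈ 71°N

The great circle lies in the plane with unit normal n̂ = (p₁ × p₂)/|p₁ × p₂|.
Here n̂_z ≈ +0.328; the vertex latitude is φ_max = arccos|n̂_z| ≈ 70.9°.
Check via Clairaut: cos φ_max = |cos φ₁| · sin C = cos(56.0°)·sin(35.9°) ≈ 0.328, again giving ≈ 70.9°.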